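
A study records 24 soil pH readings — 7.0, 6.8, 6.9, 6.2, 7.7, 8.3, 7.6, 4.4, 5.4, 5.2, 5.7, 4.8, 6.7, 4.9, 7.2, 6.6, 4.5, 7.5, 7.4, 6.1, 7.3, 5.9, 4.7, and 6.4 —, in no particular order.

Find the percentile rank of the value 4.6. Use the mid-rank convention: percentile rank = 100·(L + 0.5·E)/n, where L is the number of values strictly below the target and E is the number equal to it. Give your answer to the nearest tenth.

8.3

Sorted: 4.4, 4.5, 4.7, 4.8, 4.9, 5.2, 5.4, 5.7, 5.9, 6.1, 6.2, 6.4, 6.6, 6.7, 6.8, 6.9, 7.0, 7.2, 7.3, 7.4, 7.5, 7.6, 7.7, 8.3.
Count below 4.6: L = 2; count equal: E = 0; n = 24.
Percentile rank = 100·(2 + 0.5·0)/24 = 100·2/24 = 8.333.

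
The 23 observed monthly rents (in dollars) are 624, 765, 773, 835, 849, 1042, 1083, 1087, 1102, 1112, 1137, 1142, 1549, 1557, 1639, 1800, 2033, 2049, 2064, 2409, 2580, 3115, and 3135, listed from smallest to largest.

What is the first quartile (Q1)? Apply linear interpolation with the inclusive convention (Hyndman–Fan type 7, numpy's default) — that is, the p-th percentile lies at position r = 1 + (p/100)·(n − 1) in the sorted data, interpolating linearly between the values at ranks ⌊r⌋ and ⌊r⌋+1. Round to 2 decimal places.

1062.50

n = 23.
r = 1 + (25/100)·(23 − 1) = 1 + 5.5 = 6.5.
Rank 6 is 1042 and rank 7 is 1083.
Interpolate: 1042 + 0.5·(1083 − 1042) = 1042 + 0.5·41 = 1062.5.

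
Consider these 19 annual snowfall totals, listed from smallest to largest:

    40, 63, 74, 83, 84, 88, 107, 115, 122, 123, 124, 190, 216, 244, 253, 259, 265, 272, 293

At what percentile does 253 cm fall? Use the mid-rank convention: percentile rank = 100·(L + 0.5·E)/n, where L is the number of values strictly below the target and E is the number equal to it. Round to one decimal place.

Count below 253: L = 14; count equal: E = 1; n = 19.
Percentile rank = 100·(14 + 0.5·1)/19 = 100·14.5/19 = 76.32.

76.3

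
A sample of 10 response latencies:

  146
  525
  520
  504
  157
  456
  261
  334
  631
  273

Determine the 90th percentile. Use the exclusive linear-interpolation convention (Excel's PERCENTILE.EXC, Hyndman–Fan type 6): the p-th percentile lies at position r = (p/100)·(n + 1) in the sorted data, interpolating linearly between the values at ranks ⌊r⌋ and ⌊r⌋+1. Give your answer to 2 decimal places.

Sorted: 146, 157, 261, 273, 334, 456, 504, 520, 525, 631.
n = 10.
r = (90/100)·(10 + 1) = 9.9.
Rank 9 is 525 and rank 10 is 631.
Interpolate: 525 + 0.9·(631 − 525) = 525 + 0.9·106 = 620.4.

620.40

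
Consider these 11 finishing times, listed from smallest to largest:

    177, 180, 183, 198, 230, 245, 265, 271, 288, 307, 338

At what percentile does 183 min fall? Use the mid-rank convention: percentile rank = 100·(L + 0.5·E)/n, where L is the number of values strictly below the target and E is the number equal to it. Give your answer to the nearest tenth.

22.7

Count below 183: L = 2; count equal: E = 1; n = 11.
Percentile rank = 100·(2 + 0.5·1)/11 = 100·2.5/11 = 22.73.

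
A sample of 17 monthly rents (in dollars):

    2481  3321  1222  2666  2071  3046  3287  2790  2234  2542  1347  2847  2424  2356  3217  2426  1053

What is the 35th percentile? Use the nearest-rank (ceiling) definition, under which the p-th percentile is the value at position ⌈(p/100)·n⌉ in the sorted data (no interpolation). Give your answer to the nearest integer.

2356

Sorted: 1053, 1222, 1347, 2071, 2234, 2356, 2424, 2426, 2481, 2542, 2666, 2790, 2847, 3046, 3217, 3287, 3321.
n = 17.
Position = ⌈35/100 · 17⌉ = ⌈5.95⌉ = 6.
The value at rank 6 is 2356.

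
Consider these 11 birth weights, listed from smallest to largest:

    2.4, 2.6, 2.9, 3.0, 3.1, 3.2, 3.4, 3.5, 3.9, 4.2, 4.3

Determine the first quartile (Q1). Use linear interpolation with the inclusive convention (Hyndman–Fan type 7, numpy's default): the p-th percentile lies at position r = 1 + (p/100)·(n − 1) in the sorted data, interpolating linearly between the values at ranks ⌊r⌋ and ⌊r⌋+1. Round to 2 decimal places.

n = 11.
r = 1 + (25/100)·(11 − 1) = 1 + 2.5 = 3.5.
Rank 3 is 2.9 and rank 4 is 3.0.
Interpolate: 2.9 + 0.5·(3.0 − 2.9) = 2.9 + 0.5·0.1 = 2.95.

2.95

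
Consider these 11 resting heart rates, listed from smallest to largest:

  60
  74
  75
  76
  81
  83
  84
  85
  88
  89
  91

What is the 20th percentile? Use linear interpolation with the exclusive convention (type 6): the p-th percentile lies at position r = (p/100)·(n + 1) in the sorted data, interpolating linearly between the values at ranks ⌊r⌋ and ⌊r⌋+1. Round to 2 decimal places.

n = 11.
r = (20/100)·(11 + 1) = 2.4.
Rank 2 is 74 and rank 3 is 75.
Interpolate: 74 + 0.4·(75 − 74) = 74 + 0.4·1 = 74.4.

74.40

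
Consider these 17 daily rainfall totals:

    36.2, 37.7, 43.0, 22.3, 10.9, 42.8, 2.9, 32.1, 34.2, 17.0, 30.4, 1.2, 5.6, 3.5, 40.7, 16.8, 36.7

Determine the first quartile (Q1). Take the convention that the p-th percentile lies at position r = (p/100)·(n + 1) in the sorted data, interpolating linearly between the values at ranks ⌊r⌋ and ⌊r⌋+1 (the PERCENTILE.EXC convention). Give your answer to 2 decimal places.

Sorted: 1.2, 2.9, 3.5, 5.6, 10.9, 16.8, 17.0, 22.3, 30.4, 32.1, 34.2, 36.2, 36.7, 37.7, 40.7, 42.8, 43.0.
n = 17.
r = (25/100)·(17 + 1) = 4.5.
Rank 4 is 5.6 and rank 5 is 10.9.
Interpolate: 5.6 + 0.5·(10.9 − 5.6) = 5.6 + 0.5·5.3 = 8.25.

8.25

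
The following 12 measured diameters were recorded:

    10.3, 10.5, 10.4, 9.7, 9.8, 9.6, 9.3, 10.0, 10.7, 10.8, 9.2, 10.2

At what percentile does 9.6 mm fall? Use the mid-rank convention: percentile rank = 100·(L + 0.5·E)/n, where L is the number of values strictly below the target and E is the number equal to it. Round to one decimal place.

Sorted: 9.2, 9.3, 9.6, 9.7, 9.8, 10.0, 10.2, 10.3, 10.4, 10.5, 10.7, 10.8.
Count below 9.6: L = 2; count equal: E = 1; n = 12.
Percentile rank = 100·(2 + 0.5·1)/12 = 100·2.5/12 = 20.83.

20.8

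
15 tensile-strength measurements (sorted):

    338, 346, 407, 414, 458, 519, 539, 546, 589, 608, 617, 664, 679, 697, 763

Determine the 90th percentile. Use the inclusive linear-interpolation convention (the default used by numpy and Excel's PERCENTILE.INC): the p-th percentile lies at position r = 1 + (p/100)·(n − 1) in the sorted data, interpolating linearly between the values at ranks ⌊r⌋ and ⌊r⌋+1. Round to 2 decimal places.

689.80

n = 15.
r = 1 + (90/100)·(15 − 1) = 1 + 12.6 = 13.6.
Rank 13 is 679 and rank 14 is 697.
Interpolate: 679 + 0.6·(697 − 679) = 679 + 0.6·18 = 689.8.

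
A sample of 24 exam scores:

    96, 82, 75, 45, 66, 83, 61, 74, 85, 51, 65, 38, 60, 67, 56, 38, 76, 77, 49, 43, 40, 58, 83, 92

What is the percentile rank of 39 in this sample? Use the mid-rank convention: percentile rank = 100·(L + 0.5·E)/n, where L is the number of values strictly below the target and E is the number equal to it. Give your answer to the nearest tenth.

Sorted: 38, 38, 40, 43, 45, 49, 51, 56, 58, 60, 61, 65, 66, 67, 74, 75, 76, 77, 82, 83, 83, 85, 92, 96.
Count below 39: L = 2; count equal: E = 0; n = 24.
Percentile rank = 100·(2 + 0.5·0)/24 = 100·2/24 = 8.333.

8.3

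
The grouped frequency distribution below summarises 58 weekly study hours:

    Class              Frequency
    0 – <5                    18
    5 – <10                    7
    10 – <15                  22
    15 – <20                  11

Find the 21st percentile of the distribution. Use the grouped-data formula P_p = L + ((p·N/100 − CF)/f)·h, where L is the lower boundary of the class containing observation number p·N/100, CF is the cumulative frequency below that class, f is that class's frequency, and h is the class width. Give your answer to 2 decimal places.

3.38

N = 58; target position k = 21/100 · 58 = 12.18.
Cumulative frequencies: 18, 25, 47, 58.
Observation 12.18 falls in the class 0 – <5.
L = 0, CF = 0, f = 18, h = 5.
P21 = 0 + ((12.18 − 0)/18)·5 = 0 + 3.38333 = 3.38333.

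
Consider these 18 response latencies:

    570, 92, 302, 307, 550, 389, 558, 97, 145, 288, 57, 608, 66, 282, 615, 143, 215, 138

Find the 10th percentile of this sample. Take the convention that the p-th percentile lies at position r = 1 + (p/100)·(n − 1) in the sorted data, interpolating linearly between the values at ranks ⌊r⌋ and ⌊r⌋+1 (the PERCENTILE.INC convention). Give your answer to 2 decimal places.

Sorted: 57, 66, 92, 97, 138, 143, 145, 215, 282, 288, 302, 307, 389, 550, 558, 570, 608, 615.
n = 18.
r = 1 + (10/100)·(18 − 1) = 1 + 1.7 = 2.7.
Rank 2 is 66 and rank 3 is 92.
Interpolate: 66 + 0.7·(92 − 66) = 66 + 0.7·26 = 84.2.

84.20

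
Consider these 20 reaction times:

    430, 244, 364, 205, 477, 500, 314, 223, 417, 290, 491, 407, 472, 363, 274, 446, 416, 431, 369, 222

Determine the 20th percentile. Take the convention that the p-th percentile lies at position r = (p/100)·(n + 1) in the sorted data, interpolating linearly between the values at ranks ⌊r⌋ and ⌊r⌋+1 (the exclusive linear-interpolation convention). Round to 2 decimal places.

Sorted: 205, 222, 223, 244, 274, 290, 314, 363, 364, 369, 407, 416, 417, 430, 431, 446, 472, 477, 491, 500.
n = 20.
r = (20/100)·(20 + 1) = 4.2.
Rank 4 is 244 and rank 5 is 274.
Interpolate: 244 + 0.2·(274 − 244) = 244 + 0.2·30 = 250.

250.00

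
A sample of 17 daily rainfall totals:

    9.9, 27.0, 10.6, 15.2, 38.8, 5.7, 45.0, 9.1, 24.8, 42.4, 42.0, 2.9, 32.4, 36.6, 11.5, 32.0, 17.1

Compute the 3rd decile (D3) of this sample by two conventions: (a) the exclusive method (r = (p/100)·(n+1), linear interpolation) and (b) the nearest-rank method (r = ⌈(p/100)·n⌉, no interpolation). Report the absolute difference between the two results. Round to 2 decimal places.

Sorted: 2.9, 5.7, 9.1, 9.9, 10.6, 11.5, 15.2, 17.1, 24.8, 27.0, 32.0, 32.4, 36.6, 38.8, 42.0, 42.4, 45.0.
n = 17.
(a) r = 5.4; between ranks 5 (10.6) and 6 (11.5): 10.96.
(b) the nearest-rank method: rank 6 → 11.5.
|10.96 − 11.5| = 0.54.

0.54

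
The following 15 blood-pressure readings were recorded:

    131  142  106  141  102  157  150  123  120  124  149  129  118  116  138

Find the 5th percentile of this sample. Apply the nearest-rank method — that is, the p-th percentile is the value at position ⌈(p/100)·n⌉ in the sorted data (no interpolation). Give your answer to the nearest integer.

102

Sorted: 102, 106, 116, 118, 120, 123, 124, 129, 131, 138, 141, 142, 149, 150, 157.
n = 15.
Position = ⌈5/100 · 15⌉ = ⌈0.75⌉ = 1.
The value at rank 1 is 102.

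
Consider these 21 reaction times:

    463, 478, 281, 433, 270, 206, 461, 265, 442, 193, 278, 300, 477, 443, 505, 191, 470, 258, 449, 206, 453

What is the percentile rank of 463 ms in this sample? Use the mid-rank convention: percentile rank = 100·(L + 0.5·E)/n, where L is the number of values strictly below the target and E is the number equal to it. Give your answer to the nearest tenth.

Sorted: 191, 193, 206, 206, 258, 265, 270, 278, 281, 300, 433, 442, 443, 449, 453, 461, 463, 470, 477, 478, 505.
Count below 463: L = 16; count equal: E = 1; n = 21.
Percentile rank = 100·(16 + 0.5·1)/21 = 100·16.5/21 = 78.57.

78.6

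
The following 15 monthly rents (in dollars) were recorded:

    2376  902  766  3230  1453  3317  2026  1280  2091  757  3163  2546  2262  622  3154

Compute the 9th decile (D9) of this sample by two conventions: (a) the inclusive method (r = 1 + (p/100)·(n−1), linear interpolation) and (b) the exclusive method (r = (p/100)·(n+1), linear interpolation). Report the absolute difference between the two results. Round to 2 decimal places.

61.60

Sorted: 622, 757, 766, 902, 1280, 1453, 2026, 2091, 2262, 2376, 2546, 3154, 3163, 3230, 3317.
n = 15.
(a) r = 13.6; between ranks 13 (3163) and 14 (3230): 3203.2.
(b) r = 14.4; between ranks 14 (3230) and 15 (3317): 3264.8.
|3203.2 − 3264.8| = 61.6.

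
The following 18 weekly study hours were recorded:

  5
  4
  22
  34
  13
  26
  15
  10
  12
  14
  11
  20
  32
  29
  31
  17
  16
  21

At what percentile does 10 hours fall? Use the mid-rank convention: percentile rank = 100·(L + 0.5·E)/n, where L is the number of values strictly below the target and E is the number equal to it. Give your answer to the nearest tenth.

13.9

Sorted: 4, 5, 10, 11, 12, 13, 14, 15, 16, 17, 20, 21, 22, 26, 29, 31, 32, 34.
Count below 10: L = 2; count equal: E = 1; n = 18.
Percentile rank = 100·(2 + 0.5·1)/18 = 100·2.5/18 = 13.89.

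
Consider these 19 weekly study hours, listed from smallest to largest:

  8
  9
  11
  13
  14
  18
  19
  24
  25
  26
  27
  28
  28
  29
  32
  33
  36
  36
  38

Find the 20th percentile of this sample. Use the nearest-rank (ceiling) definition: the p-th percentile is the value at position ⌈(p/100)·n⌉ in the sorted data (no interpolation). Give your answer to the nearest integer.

13

n = 19.
Position = ⌈20/100 · 19⌉ = ⌈3.8⌉ = 4.
The value at rank 4 is 13.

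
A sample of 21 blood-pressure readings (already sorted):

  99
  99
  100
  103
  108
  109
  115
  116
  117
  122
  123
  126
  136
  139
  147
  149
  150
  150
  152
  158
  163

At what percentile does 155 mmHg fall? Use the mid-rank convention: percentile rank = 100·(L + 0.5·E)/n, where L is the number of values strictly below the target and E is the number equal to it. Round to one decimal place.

Count below 155: L = 19; count equal: E = 0; n = 21.
Percentile rank = 100·(19 + 0.5·0)/21 = 100·19/21 = 90.48.

90.5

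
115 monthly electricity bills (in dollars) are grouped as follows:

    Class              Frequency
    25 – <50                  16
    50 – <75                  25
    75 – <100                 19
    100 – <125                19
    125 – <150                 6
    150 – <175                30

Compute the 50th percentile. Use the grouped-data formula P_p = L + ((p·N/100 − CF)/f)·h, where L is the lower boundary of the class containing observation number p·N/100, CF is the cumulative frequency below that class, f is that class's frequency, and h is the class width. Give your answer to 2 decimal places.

96.71

N = 115; target position k = 50/100 · 115 = 57.5.
Cumulative frequencies: 16, 41, 60, 79, 85, 115.
Observation 57.5 falls in the class 75 – <100.
L = 75, CF = 41, f = 19, h = 25.
P50 = 75 + ((57.5 − 41)/19)·25 = 75 + 21.7105 = 96.7105.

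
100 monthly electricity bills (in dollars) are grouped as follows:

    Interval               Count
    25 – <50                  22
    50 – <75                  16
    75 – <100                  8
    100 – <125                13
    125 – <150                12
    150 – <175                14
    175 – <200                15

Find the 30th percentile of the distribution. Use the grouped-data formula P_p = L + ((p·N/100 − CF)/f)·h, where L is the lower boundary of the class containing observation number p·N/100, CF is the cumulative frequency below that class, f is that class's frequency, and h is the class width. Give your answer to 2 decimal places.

62.50

N = 100; target position k = 30/100 · 100 = 30.
Cumulative frequencies: 22, 38, 46, 59, 71, 85, 100.
Observation 30 falls in the class 50 – <75.
L = 50, CF = 22, f = 16, h = 25.
P30 = 50 + ((30 − 22)/16)·25 = 50 + 12.5 = 62.5.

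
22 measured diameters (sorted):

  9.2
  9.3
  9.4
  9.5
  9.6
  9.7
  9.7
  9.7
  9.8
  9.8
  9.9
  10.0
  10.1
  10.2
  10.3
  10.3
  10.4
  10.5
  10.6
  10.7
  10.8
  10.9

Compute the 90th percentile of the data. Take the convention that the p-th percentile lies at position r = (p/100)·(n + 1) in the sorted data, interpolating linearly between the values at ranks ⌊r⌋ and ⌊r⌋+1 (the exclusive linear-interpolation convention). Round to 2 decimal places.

n = 22.
r = (90/100)·(22 + 1) = 20.7.
Rank 20 is 10.7 and rank 21 is 10.8.
Interpolate: 10.7 + 0.7·(10.8 − 10.7) = 10.7 + 0.7·0.1 = 10.77.

10.77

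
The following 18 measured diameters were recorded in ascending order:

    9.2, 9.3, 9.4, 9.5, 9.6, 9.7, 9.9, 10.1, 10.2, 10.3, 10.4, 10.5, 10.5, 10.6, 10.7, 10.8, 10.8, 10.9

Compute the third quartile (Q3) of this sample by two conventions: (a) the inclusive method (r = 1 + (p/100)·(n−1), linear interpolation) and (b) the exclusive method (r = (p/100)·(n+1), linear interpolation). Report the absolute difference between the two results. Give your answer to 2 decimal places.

n = 18.
(a) r = 13.75; between ranks 13 (10.5) and 14 (10.6): 10.575.
(b) r = 14.25; between ranks 14 (10.6) and 15 (10.7): 10.625.
|10.575 − 10.625| = 0.05.

0.05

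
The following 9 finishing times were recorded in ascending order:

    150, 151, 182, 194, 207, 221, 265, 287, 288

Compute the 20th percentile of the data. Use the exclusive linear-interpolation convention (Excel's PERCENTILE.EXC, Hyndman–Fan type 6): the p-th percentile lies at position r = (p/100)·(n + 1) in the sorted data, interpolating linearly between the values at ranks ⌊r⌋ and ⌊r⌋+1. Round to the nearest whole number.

n = 9.
r = (20/100)·(9 + 1) = 2.
r is an integer, so P20 is the value at rank 2: 151.

151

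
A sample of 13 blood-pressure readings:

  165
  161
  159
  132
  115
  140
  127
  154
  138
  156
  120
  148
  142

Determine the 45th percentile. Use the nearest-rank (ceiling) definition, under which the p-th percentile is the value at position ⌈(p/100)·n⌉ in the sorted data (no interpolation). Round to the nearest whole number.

140

Sorted: 115, 120, 127, 132, 138, 140, 142, 148, 154, 156, 159, 161, 165.
n = 13.
Position = ⌈45/100 · 13⌉ = ⌈5.85⌉ = 6.
The value at rank 6 is 140.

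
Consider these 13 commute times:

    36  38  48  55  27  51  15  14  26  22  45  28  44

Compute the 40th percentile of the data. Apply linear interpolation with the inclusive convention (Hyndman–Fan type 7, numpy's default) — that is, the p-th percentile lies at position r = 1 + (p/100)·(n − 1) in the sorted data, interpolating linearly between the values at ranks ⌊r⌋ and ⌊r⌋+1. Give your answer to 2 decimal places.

Sorted: 14, 15, 22, 26, 27, 28, 36, 38, 44, 45, 48, 51, 55.
n = 13.
r = 1 + (40/100)·(13 − 1) = 1 + 4.8 = 5.8.
Rank 5 is 27 and rank 6 is 28.
Interpolate: 27 + 0.8·(28 − 27) = 27 + 0.8·1 = 27.8.

27.80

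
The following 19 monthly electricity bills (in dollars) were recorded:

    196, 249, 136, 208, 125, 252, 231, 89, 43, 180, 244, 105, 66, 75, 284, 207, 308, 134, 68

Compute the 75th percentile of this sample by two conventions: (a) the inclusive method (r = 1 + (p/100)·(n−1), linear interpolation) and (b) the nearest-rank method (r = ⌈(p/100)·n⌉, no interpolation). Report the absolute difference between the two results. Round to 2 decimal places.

6.50

Sorted: 43, 66, 68, 75, 89, 105, 125, 134, 136, 180, 196, 207, 208, 231, 244, 249, 252, 284, 308.
n = 19.
(a) r = 14.5; between ranks 14 (231) and 15 (244): 237.5.
(b) the nearest-rank method: rank 15 → 244.
|237.5 − 244| = 6.5.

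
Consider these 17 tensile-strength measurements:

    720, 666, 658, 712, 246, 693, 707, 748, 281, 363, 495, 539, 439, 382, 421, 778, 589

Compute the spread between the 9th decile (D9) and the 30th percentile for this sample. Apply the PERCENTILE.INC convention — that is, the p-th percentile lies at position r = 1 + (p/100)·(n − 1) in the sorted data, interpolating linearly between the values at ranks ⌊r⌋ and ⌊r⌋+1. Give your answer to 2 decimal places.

295.80

Sorted: 246, 281, 363, 382, 421, 439, 495, 539, 589, 658, 666, 693, 707, 712, 720, 748, 778.
n = 17.
P30: r = 5.8; ranks 5–6 are 421, 439; interpolating gives 435.4.
P90: r = 15.4; ranks 15–16 are 720, 748; interpolating gives 731.2.
Difference: 731.2 − 435.4 = 295.8.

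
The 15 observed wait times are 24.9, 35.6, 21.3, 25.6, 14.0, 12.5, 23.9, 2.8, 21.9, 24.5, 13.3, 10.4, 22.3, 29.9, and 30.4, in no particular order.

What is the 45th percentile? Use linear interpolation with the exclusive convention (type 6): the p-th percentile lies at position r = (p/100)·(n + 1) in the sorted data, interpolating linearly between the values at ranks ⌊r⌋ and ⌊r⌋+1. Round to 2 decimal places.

Sorted: 2.8, 10.4, 12.5, 13.3, 14.0, 21.3, 21.9, 22.3, 23.9, 24.5, 24.9, 25.6, 29.9, 30.4, 35.6.
n = 15.
r = (45/100)·(15 + 1) = 7.2.
Rank 7 is 21.9 and rank 8 is 22.3.
Interpolate: 21.9 + 0.2·(22.3 − 21.9) = 21.9 + 0.2·0.4 = 21.98.

21.98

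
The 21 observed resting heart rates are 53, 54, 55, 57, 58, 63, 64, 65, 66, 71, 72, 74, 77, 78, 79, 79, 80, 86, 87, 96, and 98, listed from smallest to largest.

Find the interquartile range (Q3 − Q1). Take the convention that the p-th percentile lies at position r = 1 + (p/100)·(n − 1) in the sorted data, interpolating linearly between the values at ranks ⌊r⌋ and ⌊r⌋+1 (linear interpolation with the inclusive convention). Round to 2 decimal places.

n = 21.
P25: r = 6 (integer) → 63.
P75: r = 16 (integer) → 79.
Difference: 79 − 63 = 16.

16.00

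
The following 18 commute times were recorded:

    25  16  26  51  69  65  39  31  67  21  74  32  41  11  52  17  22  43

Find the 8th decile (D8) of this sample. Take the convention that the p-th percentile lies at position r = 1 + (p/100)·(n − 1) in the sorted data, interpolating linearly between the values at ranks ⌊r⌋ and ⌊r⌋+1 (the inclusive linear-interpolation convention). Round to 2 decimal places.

Sorted: 11, 16, 17, 21, 22, 25, 26, 31, 32, 39, 41, 43, 51, 52, 65, 67, 69, 74.
n = 18.
r = 1 + (80/100)·(18 − 1) = 1 + 13.6 = 14.6.
Rank 14 is 52 and rank 15 is 65.
Interpolate: 52 + 0.6·(65 − 52) = 52 + 0.6·13 = 59.8.

59.80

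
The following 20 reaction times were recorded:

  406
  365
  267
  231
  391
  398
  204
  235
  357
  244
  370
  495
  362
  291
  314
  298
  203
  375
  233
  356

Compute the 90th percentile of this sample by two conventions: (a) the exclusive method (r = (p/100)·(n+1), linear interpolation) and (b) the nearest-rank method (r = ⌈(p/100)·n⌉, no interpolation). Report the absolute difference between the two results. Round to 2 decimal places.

Sorted: 203, 204, 231, 233, 235, 244, 267, 291, 298, 314, 356, 357, 362, 365, 370, 375, 391, 398, 406, 495.
n = 20.
(a) r = 18.9; between ranks 18 (398) and 19 (406): 405.2.
(b) the nearest-rank method: rank 18 → 398.
|405.2 − 398| = 7.2.

7.20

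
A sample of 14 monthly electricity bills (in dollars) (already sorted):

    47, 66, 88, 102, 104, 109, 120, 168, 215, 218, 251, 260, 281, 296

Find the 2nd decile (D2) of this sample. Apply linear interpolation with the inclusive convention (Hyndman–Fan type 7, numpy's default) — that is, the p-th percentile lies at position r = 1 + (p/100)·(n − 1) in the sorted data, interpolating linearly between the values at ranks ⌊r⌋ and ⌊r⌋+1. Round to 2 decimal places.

96.40

n = 14.
r = 1 + (20/100)·(14 − 1) = 1 + 2.6 = 3.6.
Rank 3 is 88 and rank 4 is 102.
Interpolate: 88 + 0.6·(102 − 88) = 88 + 0.6·14 = 96.4.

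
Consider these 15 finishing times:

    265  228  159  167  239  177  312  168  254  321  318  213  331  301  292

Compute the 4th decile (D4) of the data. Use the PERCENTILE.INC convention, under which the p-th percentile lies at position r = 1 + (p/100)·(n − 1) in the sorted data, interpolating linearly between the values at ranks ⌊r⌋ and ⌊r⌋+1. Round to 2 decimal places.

234.60

Sorted: 159, 167, 168, 177, 213, 228, 239, 254, 265, 292, 301, 312, 318, 321, 331.
n = 15.
r = 1 + (40/100)·(15 − 1) = 1 + 5.6 = 6.6.
Rank 6 is 228 and rank 7 is 239.
Interpolate: 228 + 0.6·(239 − 228) = 228 + 0.6·11 = 234.6.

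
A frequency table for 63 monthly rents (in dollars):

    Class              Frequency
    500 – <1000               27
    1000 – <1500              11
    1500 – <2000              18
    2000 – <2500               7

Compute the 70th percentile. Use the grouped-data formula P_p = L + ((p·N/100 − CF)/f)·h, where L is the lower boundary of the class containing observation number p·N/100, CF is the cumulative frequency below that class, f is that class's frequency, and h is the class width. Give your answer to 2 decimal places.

1669.44

N = 63; target position k = 70/100 · 63 = 44.1.
Cumulative frequencies: 27, 38, 56, 63.
Observation 44.1 falls in the class 1500 – <2000.
L = 1500, CF = 38, f = 18, h = 500.
P70 = 1500 + ((44.1 − 38)/18)·500 = 1500 + 169.444 = 1669.44.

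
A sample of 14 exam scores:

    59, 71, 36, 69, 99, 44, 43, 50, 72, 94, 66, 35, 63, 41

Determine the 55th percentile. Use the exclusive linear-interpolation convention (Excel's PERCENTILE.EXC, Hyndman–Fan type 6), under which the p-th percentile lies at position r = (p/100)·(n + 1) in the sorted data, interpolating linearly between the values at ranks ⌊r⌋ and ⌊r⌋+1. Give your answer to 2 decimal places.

Sorted: 35, 36, 41, 43, 44, 50, 59, 63, 66, 69, 71, 72, 94, 99.
n = 14.
r = (55/100)·(14 + 1) = 8.25.
Rank 8 is 63 and rank 9 is 66.
Interpolate: 63 + 0.25·(66 − 63) = 63 + 0.25·3 = 63.75.

63.75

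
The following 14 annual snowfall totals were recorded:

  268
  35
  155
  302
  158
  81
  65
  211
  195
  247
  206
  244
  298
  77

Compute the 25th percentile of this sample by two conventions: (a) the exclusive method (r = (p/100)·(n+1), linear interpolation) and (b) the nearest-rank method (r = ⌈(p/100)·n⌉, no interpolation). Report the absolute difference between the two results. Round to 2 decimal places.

1.00

Sorted: 35, 65, 77, 81, 155, 158, 195, 206, 211, 244, 247, 268, 298, 302.
n = 14.
(a) r = 3.75; between ranks 3 (77) and 4 (81): 80.
(b) the nearest-rank method: rank 4 → 81.
|80 − 81| = 1.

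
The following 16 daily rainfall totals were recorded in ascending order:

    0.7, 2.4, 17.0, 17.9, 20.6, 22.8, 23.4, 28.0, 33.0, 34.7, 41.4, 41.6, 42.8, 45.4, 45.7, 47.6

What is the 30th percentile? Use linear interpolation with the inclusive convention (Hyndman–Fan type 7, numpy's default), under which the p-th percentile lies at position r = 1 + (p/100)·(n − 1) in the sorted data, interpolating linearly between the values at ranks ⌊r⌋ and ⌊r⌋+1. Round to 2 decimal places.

n = 16.
r = 1 + (30/100)·(16 − 1) = 1 + 4.5 = 5.5.
Rank 5 is 20.6 and rank 6 is 22.8.
Interpolate: 20.6 + 0.5·(22.8 − 20.6) = 20.6 + 0.5·2.2 = 21.7.

21.70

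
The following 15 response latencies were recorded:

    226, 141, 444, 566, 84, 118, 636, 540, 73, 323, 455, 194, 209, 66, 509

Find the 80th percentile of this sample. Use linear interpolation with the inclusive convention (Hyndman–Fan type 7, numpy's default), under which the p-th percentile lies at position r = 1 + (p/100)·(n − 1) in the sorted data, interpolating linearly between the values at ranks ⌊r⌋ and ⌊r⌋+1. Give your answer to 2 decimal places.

515.20

Sorted: 66, 73, 84, 118, 141, 194, 209, 226, 323, 444, 455, 509, 540, 566, 636.
n = 15.
r = 1 + (80/100)·(15 − 1) = 1 + 11.2 = 12.2.
Rank 12 is 509 and rank 13 is 540.
Interpolate: 509 + 0.2·(540 − 509) = 509 + 0.2·31 = 515.2.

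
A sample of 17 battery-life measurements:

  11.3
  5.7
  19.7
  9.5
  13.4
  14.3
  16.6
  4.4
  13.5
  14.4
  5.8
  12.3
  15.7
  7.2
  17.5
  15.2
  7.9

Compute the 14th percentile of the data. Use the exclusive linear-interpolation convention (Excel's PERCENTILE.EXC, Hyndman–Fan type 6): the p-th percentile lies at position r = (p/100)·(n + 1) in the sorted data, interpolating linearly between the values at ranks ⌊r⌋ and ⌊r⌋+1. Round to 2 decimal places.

5.75

Sorted: 4.4, 5.7, 5.8, 7.2, 7.9, 9.5, 11.3, 12.3, 13.4, 13.5, 14.3, 14.4, 15.2, 15.7, 16.6, 17.5, 19.7.
n = 17.
r = (14/100)·(17 + 1) = 2.52.
Rank 2 is 5.7 and rank 3 is 5.8.
Interpolate: 5.7 + 0.52·(5.8 − 5.7) = 5.7 + 0.52·0.1 = 5.752.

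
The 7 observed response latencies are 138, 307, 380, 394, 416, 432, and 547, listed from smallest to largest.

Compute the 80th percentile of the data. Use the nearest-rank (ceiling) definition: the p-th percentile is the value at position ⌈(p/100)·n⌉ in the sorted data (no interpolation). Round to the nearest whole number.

432

n = 7.
Position = ⌈80/100 · 7⌉ = ⌈5.6⌉ = 6.
The value at rank 6 is 432.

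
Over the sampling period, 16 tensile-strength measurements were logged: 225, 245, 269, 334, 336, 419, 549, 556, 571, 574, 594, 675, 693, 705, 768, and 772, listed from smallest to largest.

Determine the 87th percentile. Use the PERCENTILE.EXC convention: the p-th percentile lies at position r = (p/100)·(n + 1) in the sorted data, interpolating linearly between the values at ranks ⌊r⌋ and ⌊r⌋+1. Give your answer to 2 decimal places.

754.77

n = 16.
r = (87/100)·(16 + 1) = 14.79.
Rank 14 is 705 and rank 15 is 768.
Interpolate: 705 + 0.79·(768 − 705) = 705 + 0.79·63 = 754.77.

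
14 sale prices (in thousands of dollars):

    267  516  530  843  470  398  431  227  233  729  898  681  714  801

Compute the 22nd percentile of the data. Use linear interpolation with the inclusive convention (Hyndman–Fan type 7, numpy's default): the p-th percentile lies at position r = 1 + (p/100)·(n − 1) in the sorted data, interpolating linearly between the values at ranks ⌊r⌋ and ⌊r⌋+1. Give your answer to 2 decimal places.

Sorted: 227, 233, 267, 398, 431, 470, 516, 530, 681, 714, 729, 801, 843, 898.
n = 14.
r = 1 + (22/100)·(14 − 1) = 1 + 2.86 = 3.86.
Rank 3 is 267 and rank 4 is 398.
Interpolate: 267 + 0.86·(398 − 267) = 267 + 0.86·131 = 379.66.

379.66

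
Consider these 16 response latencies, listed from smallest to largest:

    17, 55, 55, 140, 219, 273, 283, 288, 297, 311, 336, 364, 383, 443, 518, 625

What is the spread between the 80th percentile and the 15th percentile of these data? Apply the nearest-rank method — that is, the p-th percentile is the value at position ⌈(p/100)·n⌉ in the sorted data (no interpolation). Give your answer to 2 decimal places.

n = 16.
P15: rank ⌈15/100·16⌉ = 3 → 55.
P80: rank ⌈80/100·16⌉ = 13 → 383.
Difference: 383 − 55 = 328.

328.00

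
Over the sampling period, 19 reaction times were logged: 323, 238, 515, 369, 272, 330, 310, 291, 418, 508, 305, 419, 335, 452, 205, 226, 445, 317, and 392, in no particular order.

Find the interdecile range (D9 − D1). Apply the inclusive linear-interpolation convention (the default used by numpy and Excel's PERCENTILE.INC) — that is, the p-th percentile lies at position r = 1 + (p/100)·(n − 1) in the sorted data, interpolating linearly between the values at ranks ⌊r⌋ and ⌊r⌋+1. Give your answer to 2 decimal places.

227.60

Sorted: 205, 226, 238, 272, 291, 305, 310, 317, 323, 330, 335, 369, 392, 418, 419, 445, 452, 508, 515.
n = 19.
P10: r = 2.8; ranks 2–3 are 226, 238; interpolating gives 235.6.
P90: r = 17.2; ranks 17–18 are 452, 508; interpolating gives 463.2.
Difference: 463.2 − 235.6 = 227.6.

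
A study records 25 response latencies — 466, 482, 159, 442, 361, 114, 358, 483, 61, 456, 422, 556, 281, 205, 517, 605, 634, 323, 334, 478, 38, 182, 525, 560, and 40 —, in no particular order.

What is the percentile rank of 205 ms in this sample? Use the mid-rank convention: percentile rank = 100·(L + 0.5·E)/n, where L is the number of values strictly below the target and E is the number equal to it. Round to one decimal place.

26.0

Sorted: 38, 40, 61, 114, 159, 182, 205, 281, 323, 334, 358, 361, 422, 442, 456, 466, 478, 482, 483, 517, 525, 556, 560, 605, 634.
Count below 205: L = 6; count equal: E = 1; n = 25.
Percentile rank = 100·(6 + 0.5·1)/25 = 100·6.5/25 = 26.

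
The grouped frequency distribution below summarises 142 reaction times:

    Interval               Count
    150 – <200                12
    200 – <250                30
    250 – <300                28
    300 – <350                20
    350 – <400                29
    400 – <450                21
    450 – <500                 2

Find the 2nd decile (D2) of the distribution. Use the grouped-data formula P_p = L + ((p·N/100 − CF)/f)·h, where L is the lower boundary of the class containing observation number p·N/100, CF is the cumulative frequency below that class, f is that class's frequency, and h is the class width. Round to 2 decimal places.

227.33

N = 142; target position k = 20/100 · 142 = 28.4.
Cumulative frequencies: 12, 42, 70, 90, 119, 140, 142.
Observation 28.4 falls in the class 200 – <250.
L = 200, CF = 12, f = 30, h = 50.
P20 = 200 + ((28.4 − 12)/30)·50 = 200 + 27.3333 = 227.333.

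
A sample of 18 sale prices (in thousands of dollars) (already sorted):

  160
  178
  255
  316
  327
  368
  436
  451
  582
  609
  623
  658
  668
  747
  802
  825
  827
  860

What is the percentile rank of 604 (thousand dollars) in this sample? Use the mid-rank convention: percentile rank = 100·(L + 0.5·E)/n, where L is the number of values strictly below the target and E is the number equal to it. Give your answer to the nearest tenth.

Count below 604: L = 9; count equal: E = 0; n = 18.
Percentile rank = 100·(9 + 0.5·0)/18 = 100·9/18 = 50.

50.0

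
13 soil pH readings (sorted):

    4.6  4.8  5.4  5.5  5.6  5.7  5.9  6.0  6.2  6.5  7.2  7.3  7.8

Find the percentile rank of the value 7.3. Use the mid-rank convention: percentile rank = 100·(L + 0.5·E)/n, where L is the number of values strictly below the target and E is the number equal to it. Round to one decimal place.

Count below 7.3: L = 11; count equal: E = 1; n = 13.
Percentile rank = 100·(11 + 0.5·1)/13 = 100·11.5/13 = 88.46.

88.5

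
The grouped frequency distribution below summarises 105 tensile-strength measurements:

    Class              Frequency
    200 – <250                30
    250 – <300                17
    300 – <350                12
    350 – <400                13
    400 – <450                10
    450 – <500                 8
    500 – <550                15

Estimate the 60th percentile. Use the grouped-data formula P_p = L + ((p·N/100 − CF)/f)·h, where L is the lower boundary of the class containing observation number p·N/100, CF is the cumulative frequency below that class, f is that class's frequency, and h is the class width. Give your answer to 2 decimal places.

N = 105; target position k = 60/100 · 105 = 63.
Cumulative frequencies: 30, 47, 59, 72, 82, 90, 105.
Observation 63 falls in the class 350 – <400.
L = 350, CF = 59, f = 13, h = 50.
P60 = 350 + ((63 − 59)/13)·50 = 350 + 15.3846 = 365.385.

365.38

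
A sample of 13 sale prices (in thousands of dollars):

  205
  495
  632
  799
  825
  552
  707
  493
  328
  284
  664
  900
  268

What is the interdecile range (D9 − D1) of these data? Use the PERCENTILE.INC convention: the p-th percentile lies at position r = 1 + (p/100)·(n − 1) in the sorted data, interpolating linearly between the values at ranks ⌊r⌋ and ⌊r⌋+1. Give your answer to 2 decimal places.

Sorted: 205, 268, 284, 328, 493, 495, 552, 632, 664, 707, 799, 825, 900.
n = 13.
P10: r = 2.2; ranks 2–3 are 268, 284; interpolating gives 271.2.
P90: r = 11.8; ranks 11–12 are 799, 825; interpolating gives 819.8.
Difference: 819.8 − 271.2 = 548.6.

548.60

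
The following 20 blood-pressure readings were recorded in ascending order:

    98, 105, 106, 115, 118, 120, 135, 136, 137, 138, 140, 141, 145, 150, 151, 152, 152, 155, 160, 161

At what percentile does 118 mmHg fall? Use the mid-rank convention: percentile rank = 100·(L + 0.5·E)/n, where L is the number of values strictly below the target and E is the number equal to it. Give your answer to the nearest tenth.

22.5

Count below 118: L = 4; count equal: E = 1; n = 20.
Percentile rank = 100·(4 + 0.5·1)/20 = 100·4.5/20 = 22.5.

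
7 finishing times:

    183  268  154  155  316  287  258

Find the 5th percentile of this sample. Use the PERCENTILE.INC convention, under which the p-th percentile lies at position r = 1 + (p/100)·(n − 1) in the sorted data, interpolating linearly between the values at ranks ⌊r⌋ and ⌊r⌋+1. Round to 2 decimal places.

154.30

Sorted: 154, 155, 183, 258, 268, 287, 316.
n = 7.
r = 1 + (5/100)·(7 − 1) = 1 + 0.3 = 1.3.
Rank 1 is 154 and rank 2 is 155.
Interpolate: 154 + 0.3·(155 − 154) = 154 + 0.3·1 = 154.3.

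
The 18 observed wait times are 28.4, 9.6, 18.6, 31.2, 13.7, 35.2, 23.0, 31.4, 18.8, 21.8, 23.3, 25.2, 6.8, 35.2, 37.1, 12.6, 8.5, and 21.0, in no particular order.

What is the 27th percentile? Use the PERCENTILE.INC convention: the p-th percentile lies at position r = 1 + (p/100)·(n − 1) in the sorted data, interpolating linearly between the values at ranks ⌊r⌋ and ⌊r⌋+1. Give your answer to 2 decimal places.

Sorted: 6.8, 8.5, 9.6, 12.6, 13.7, 18.6, 18.8, 21.0, 21.8, 23.0, 23.3, 25.2, 28.4, 31.2, 31.4, 35.2, 35.2, 37.1.
n = 18.
r = 1 + (27/100)·(18 − 1) = 1 + 4.59 = 5.59.
Rank 5 is 13.7 and rank 6 is 18.6.
Interpolate: 13.7 + 0.59·(18.6 − 13.7) = 13.7 + 0.59·4.9 = 16.591.

16.59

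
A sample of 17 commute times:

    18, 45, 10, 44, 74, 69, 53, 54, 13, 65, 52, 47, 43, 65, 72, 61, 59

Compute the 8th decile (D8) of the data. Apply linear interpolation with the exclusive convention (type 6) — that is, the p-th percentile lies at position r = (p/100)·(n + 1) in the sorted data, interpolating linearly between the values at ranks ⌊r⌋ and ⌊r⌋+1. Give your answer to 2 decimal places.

66.60

Sorted: 10, 13, 18, 43, 44, 45, 47, 52, 53, 54, 59, 61, 65, 65, 69, 72, 74.
n = 17.
r = (80/100)·(17 + 1) = 14.4.
Rank 14 is 65 and rank 15 is 69.
Interpolate: 65 + 0.4·(69 − 65) = 65 + 0.4·4 = 66.6.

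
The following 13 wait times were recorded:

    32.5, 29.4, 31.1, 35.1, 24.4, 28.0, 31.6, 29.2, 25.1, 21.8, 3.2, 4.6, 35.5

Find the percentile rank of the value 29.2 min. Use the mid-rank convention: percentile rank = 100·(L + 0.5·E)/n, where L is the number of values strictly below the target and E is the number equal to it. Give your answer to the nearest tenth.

Sorted: 3.2, 4.6, 21.8, 24.4, 25.1, 28.0, 29.2, 29.4, 31.1, 31.6, 32.5, 35.1, 35.5.
Count below 29.2: L = 6; count equal: E = 1; n = 13.
Percentile rank = 100·(6 + 0.5·1)/13 = 100·6.5/13 = 50.

50.0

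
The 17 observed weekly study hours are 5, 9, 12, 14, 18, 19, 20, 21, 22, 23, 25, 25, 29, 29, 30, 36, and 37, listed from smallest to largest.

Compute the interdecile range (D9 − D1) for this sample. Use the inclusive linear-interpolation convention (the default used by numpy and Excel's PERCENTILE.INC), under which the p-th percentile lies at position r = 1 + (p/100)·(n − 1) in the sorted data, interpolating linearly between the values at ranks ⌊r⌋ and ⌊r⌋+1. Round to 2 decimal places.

n = 17.
P10: r = 2.6; ranks 2–3 are 9, 12; interpolating gives 10.8.
P90: r = 15.4; ranks 15–16 are 30, 36; interpolating gives 32.4.
Difference: 32.4 − 10.8 = 21.6.

21.60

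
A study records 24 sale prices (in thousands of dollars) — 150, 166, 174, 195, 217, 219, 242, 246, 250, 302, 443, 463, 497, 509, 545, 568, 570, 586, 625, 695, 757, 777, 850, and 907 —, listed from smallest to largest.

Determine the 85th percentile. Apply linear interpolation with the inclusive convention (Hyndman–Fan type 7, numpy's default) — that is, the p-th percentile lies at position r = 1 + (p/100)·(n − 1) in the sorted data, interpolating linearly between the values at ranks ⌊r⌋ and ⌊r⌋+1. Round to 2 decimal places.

n = 24.
r = 1 + (85/100)·(24 − 1) = 1 + 19.55 = 20.55.
Rank 20 is 695 and rank 21 is 757.
Interpolate: 695 + 0.55·(757 − 695) = 695 + 0.55·62 = 729.1.

729.10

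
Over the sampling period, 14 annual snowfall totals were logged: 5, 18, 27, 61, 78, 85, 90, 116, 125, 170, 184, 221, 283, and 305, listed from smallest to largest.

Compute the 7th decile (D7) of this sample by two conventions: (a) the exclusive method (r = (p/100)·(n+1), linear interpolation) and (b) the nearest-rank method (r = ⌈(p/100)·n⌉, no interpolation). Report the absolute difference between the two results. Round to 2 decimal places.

n = 14.
(a) r = 10.5; between ranks 10 (170) and 11 (184): 177.
(b) the nearest-rank method: rank 10 → 170.
|177 − 170| = 7.

7.00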